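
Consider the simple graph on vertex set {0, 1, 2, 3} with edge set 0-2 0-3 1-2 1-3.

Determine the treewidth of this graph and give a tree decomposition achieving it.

The largest bag has 3 vertices, giving width 2; this decomposition certifies tw(G) ≤ 2. The edges 1–3–0–2–1 form a cycle, so G is not a tree and its treewidth is at least 2. Therefore the treewidth is 2.

Treewidth 2.
Bags: B1 = {0, 1, 3}  B2 = {0, 1, 2}
Tree: B1–B2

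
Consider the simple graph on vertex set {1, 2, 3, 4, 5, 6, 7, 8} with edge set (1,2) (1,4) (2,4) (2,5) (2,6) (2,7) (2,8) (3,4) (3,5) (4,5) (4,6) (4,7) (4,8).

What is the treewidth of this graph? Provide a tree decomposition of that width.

The largest bag has 3 vertices, giving width 2; this decomposition certifies tw(G) ≤ 2. On the other hand G contains the 3-clique {1, 2, 4}. A clique must lie in a single bag of any decomposition, so no decomposition can have width below 2. Combining the bounds, tw(G) = 2.

Treewidth 2.
One optimal decomposition is:
Bags: B1 = {2, 4, 7}  B2 = {1, 2, 4}  B3 = {2, 4, 6}  B4 = {2, 4, 5}  B5 = {3, 4, 5}  B6 = {2, 4, 8}
Tree: B1–B2, B2–B3, B2–B4, B4–B5, B1–B6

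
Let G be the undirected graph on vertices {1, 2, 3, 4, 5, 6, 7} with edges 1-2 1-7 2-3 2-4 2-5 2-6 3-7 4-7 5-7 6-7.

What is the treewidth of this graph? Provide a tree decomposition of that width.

Every bag has size at most 3, so the width is 3 − 1 = 2 and tw(G) ≤ 2. For the lower bound, G contains the cycle 7–4–2–1–7, so G is not a forest; only forests have treewidth ≤ 1, hence tw(G) ≥ 2. Therefore the treewidth is 2.

Treewidth 2.
Bags: B1 = {2, 4, 7}  B2 = {1, 2, 7}  B3 = {2, 6, 7}  B4 = {2, 5, 7}  B5 = {2, 3, 7}
Tree: B1–B2, B2–B3, B3–B4, B4–B5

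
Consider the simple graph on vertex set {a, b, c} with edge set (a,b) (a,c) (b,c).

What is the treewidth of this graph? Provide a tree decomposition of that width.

A single bag containing all 3 vertices is trivially a valid decomposition of width 2. On the other hand G contains the 3-clique {a, b, c}. A clique must lie in a single bag of any decomposition, so no decomposition can have width below 2. The upper and lower bounds meet at 2, so that is the treewidth.

Treewidth 2.
Bags: B1 = {a, b, c}
Tree: (single bag)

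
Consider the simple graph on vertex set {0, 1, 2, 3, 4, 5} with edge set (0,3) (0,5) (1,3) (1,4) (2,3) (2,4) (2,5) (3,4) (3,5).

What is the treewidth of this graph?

A width-2 tree decomposition is:
Bags: B1 = {1, 3, 4}  B2 = {2, 3, 4}  B3 = {2, 3, 5}  B4 = {0, 3, 5}
Tree: B1–B2, B2–B3, B3–B4
The largest bag has 3 vertices, giving width 2; this decomposition certifies tw(G) ≤ 2. Conversely, {0, 3, 5} is a clique of size 3, and the vertices of any clique must share a bag in every tree decomposition; so some bag has ≥ 3 vertices and tw(G) ≥ 2. Therefore the treewidth is 2.

2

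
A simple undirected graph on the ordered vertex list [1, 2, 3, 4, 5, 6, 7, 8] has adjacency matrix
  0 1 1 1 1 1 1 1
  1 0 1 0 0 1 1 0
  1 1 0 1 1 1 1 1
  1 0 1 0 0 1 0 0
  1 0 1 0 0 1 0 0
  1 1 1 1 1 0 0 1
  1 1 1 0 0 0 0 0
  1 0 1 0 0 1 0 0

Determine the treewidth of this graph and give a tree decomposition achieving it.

Every bag has size at most 4, so the width is 4 − 1 = 3 and tw(G) ≤ 3. For the lower bound, the 4 vertices {1, 3, 6, 8} are pairwise adjacent, and any tree decomposition puts a clique entirely inside one bag — forcing width ≥ 3. The upper and lower bounds meet at 3, so that is the treewidth.

Treewidth 3.
One such decomposition:
Bags: B1 = {1, 2, 3, 7}  B2 = {1, 2, 3, 6}  B3 = {1, 3, 4, 6}  B4 = {1, 3, 6, 8}  B5 = {1, 3, 5, 6}
Tree: B1–B2, B2–B3, B2–B4, B4–B5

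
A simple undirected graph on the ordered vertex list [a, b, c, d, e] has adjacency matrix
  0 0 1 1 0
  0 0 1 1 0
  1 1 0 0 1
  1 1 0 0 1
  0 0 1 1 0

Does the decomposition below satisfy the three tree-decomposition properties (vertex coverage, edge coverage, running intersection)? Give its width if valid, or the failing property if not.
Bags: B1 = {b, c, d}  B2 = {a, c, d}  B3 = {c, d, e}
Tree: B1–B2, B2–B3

Yes; width 2.

Checking the three conditions: (i) the bags cover all of {a, b, c, d, e}; (ii) for each edge, some bag contains both endpoints; (iii) the bags containing any fixed vertex form a subtree. All hold, so the decomposition is valid with width 3 − 1 = 2.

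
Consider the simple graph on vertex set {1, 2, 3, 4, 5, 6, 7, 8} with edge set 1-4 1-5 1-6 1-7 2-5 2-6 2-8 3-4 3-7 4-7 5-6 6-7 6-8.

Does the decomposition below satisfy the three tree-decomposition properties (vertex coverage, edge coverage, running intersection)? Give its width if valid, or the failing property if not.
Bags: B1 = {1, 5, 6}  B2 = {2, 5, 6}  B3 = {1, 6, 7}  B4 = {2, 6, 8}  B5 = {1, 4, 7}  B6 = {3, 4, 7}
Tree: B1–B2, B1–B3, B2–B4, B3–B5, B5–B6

Yes; width 2.

Vertex coverage: the bags together contain {1, 2, 3, 4, 5, 6, 7, 8}, the full vertex set. Edge coverage: each edge of G has both endpoints in at least one bag. Running intersection: for every vertex, the bags containing it form a connected subtree. All three properties hold, so this is a valid tree decomposition of width max|bag| − 1 = 2, and hence tw(G) ≤ 2.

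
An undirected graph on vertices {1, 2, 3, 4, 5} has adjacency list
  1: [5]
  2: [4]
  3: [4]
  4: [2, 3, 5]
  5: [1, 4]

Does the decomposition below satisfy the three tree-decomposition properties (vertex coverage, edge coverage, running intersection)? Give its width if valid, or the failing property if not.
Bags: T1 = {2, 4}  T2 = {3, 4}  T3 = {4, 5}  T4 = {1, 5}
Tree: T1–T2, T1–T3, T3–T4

Yes; width 1.

Checking the three conditions: (i) the bags cover all of {1, 2, 3, 4, 5}; (ii) for each edge, some bag contains both endpoints; (iii) the bags containing any fixed vertex form a subtree. All hold, so the decomposition is valid with width 2 − 1 = 1.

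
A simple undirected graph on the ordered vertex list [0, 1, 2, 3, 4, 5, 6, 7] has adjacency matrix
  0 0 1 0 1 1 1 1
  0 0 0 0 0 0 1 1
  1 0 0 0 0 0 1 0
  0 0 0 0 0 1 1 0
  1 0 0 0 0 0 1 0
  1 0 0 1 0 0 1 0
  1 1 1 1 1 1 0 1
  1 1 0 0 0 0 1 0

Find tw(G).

A width-2 tree decomposition is:
Bags: B1 = {0, 6, 7}  B2 = {0, 5, 6}  B3 = {1, 6, 7}  B4 = {3, 5, 6}  B5 = {0, 2, 6}  B6 = {0, 4, 6}
Tree: B1–B2, B1–B3, B2–B4, B2–B5, B5–B6
The largest bag has 3 vertices, giving width 2; this decomposition certifies tw(G) ≤ 2. On the other hand G contains the 3-clique {0, 2, 6}. A clique must lie in a single bag of any decomposition, so no decomposition can have width below 2. Combining the bounds, tw(G) = 2.

2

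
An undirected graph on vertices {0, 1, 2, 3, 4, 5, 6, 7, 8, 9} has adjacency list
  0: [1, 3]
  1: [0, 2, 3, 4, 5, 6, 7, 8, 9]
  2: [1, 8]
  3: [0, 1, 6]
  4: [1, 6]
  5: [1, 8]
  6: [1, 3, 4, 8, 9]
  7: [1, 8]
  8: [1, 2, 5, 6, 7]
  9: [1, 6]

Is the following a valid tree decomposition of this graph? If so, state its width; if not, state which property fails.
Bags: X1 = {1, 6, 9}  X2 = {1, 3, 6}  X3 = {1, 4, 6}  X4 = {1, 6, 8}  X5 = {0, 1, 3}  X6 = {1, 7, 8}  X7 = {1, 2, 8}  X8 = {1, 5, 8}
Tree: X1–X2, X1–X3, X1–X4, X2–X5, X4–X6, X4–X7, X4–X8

Every vertex of G appears in some bag (union = {0, 1, 2, 3, 4, 5, 6, 7, 8, 9}); every edge is covered by a bag; and for each vertex v the set of bags containing v is connected in the bag tree. The decomposition is therefore valid. The largest bag has 3 vertices, so the width is 2.

Yes; width 2.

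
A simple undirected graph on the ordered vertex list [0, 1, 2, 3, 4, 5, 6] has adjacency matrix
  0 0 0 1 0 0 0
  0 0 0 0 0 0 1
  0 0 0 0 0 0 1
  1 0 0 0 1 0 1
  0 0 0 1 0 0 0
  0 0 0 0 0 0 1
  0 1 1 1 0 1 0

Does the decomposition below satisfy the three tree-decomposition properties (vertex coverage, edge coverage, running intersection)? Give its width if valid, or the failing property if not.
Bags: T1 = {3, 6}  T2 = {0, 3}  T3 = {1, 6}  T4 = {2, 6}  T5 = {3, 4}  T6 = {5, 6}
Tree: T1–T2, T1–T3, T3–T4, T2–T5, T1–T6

Checking the three conditions: (i) the bags cover all of {0, 1, 2, 3, 4, 5, 6}; (ii) for each edge, some bag contains both endpoints; (iii) the bags containing any fixed vertex form a subtree. All hold, so the decomposition is valid with width 2 − 1 = 1.

Yes; width 1.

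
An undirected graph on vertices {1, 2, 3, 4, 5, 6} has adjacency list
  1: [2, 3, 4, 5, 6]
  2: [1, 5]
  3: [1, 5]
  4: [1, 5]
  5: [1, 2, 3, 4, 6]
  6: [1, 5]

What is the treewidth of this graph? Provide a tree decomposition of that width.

Treewidth 2.
One optimal decomposition is:
Bags: B1 = {1, 3, 5}  B2 = {1, 5, 6}  B3 = {1, 4, 5}  B4 = {1, 2, 5}
Tree: B1–B2, B1–B3, B1–B4

The largest bag has 3 vertices, giving width 2; this decomposition certifies tw(G) ≤ 2. For the lower bound, the 3 vertices {1, 2, 5} are pairwise adjacent, and any tree decomposition puts a clique entirely inside one bag — forcing width ≥ 2. Therefore the treewidth is 2.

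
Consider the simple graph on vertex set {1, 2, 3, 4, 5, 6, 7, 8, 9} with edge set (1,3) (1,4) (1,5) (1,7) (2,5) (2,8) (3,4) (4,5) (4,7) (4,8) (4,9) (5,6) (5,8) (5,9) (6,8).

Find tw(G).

2

A width-2 tree decomposition is:
Bags: B1 = {1, 3, 4}  B2 = {1, 4, 5}  B3 = {4, 5, 9}  B4 = {4, 5, 8}  B5 = {5, 6, 8}  B6 = {1, 4, 7}  B7 = {2, 5, 8}
Tree: B1–B2, B2–B3, B3–B4, B4–B5, B1–B6, B4–B7
The largest bag has 3 vertices, giving width 2; this decomposition certifies tw(G) ≤ 2. On the other hand G contains the 3-clique {2, 5, 8}. A clique must lie in a single bag of any decomposition, so no decomposition can have width below 2. Combining the bounds, tw(G) = 2.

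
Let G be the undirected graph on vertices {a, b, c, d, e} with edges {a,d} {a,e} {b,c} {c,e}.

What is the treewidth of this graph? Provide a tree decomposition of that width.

Treewidth 1.
One optimal decomposition is:
Bags: B1 = {b, c}  B2 = {c, e}  B3 = {a, e}  B4 = {a, d}
Tree: B1–B2, B2–B3, B3–B4

Every bag has size at most 2, so the width is 2 − 1 = 1 and tw(G) ≤ 1. G has an edge, so its treewidth is at least 1. Therefore the treewidth is 1.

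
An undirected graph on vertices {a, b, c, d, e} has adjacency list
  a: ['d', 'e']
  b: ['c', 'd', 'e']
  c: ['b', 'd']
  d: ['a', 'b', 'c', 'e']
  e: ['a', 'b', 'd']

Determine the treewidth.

A width-2 tree decomposition is:
Bags: B1 = {b, c, d}  B2 = {b, d, e}  B3 = {a, d, e}
Tree: B1–B2, B2–B3
The largest bag has 3 vertices, giving width 2; this decomposition certifies tw(G) ≤ 2. On the other hand G contains the 3-clique {a, d, e}. A clique must lie in a single bag of any decomposition, so no decomposition can have width below 2. Therefore the treewidth is 2.

2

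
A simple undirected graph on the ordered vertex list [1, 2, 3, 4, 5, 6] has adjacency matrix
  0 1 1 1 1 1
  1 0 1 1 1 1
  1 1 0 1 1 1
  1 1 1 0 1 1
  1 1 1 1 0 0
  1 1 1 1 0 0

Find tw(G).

4

A width-4 tree decomposition is:
Bags: B1 = {1, 2, 3, 4, 6}  B2 = {1, 2, 3, 4, 5}
Tree: B1–B2
Each bag holds 5 vertices, so the decomposition has width 4, which upper-bounds the treewidth. For the lower bound, the 5 vertices {1, 2, 3, 4, 5} are pairwise adjacent, and any tree decomposition puts a clique entirely inside one bag — forcing width ≥ 4. The upper and lower bounds meet at 4, so that is the treewidth.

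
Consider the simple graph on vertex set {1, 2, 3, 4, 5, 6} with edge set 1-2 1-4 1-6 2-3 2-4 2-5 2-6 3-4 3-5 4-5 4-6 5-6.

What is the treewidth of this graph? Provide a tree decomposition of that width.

The largest bag has 4 vertices, giving width 3; this decomposition certifies tw(G) ≤ 3. For the lower bound, the 4 vertices {1, 2, 4, 6} are pairwise adjacent, and any tree decomposition puts a clique entirely inside one bag — forcing width ≥ 3. Hence tw(G) = 3 exactly.

Treewidth 3.
One optimal decomposition is:
Bags: B1 = {1, 2, 4, 6}  B2 = {2, 4, 5, 6}  B3 = {2, 3, 4, 5}
Tree: B1–B2, B2–B3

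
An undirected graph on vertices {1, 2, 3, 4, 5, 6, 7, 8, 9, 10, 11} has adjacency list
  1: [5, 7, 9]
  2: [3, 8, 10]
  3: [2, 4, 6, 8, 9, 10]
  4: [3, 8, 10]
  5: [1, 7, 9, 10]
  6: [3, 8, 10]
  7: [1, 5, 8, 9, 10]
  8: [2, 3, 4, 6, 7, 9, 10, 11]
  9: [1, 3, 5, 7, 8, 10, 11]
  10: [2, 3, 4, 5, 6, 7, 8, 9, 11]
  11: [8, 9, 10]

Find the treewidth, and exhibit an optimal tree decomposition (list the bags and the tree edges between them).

Each bag holds 4 vertices, so the decomposition has width 3, which upper-bounds the treewidth. Conversely, {1, 5, 7, 9} is a clique of size 4, and the vertices of any clique must share a bag in every tree decomposition; so some bag has ≥ 4 vertices and tw(G) ≥ 3. Therefore the treewidth is 3.

Treewidth 3.
One such decomposition:
Bags: B1 = {3, 8, 9, 10}  B2 = {7, 8, 9, 10}  B3 = {5, 7, 9, 10}  B4 = {3, 6, 8, 10}  B5 = {3, 4, 8, 10}  B6 = {8, 9, 10, 11}  B7 = {2, 3, 8, 10}  B8 = {1, 5, 7, 9}
Tree: B1–B2, B2–B3, B1–B4, B4–B5, B1–B6, B4–B7, B3–B8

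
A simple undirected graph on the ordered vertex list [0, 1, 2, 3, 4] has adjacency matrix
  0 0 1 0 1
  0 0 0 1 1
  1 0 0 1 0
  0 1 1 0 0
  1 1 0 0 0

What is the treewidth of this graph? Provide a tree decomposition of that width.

Each bag holds 3 vertices, so the decomposition has width 2, which upper-bounds the treewidth. Since 3–1–4–0–2–3 is a cycle in G, G is not acyclic. Forests are exactly the graphs of treewidth ≤ 1, so tw(G) ≥ 2. Combining the bounds, tw(G) = 2.

Treewidth 2.
One optimal decomposition is:
Bags: B1 = {1, 3, 4}  B2 = {0, 3, 4}  B3 = {0, 2, 3}
Tree: B1–B2, B2–B3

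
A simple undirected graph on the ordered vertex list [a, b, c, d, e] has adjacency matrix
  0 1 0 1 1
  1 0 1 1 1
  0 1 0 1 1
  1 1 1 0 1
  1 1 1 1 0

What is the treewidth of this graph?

A width-3 tree decomposition is:
Bags: B1 = {a, b, d, e}  B2 = {b, c, d, e}
Tree: B1–B2
Every bag has size at most 4, so the width is 4 − 1 = 3 and tw(G) ≤ 3. Conversely, {b, c, d, e} is a clique of size 4, and the vertices of any clique must share a bag in every tree decomposition; so some bag has ≥ 4 vertices and tw(G) ≥ 3. Combining the bounds, tw(G) = 3.

3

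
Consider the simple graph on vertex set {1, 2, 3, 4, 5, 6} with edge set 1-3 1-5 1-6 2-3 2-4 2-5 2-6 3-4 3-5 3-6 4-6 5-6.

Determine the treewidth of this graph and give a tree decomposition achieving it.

Treewidth 3.
Bags: B1 = {1, 3, 5, 6}  B2 = {2, 3, 5, 6}  B3 = {2, 3, 4, 6}
Tree: B1–B2, B2–B3

Every bag has size at most 4, so the width is 4 − 1 = 3 and tw(G) ≤ 3. Conversely, {1, 3, 5, 6} is a clique of size 4, and the vertices of any clique must share a bag in every tree decomposition; so some bag has ≥ 4 vertices and tw(G) ≥ 3. The upper and lower bounds meet at 3, so that is the treewidth.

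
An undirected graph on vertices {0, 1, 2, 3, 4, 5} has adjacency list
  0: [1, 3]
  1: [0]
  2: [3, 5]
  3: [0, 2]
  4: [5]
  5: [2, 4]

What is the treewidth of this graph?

1

A width-1 tree decomposition is:
Bags: B1 = {0, 1}  B2 = {0, 3}  B3 = {2, 3}  B4 = {2, 5}  B5 = {4, 5}
Tree: B1–B2, B2–B3, B3–B4, B4–B5
Every bag has size at most 2, so the width is 2 − 1 = 1 and tw(G) ≤ 1. Since G has at least one edge (e.g. 1–0), it is not an edgeless graph, so tw(G) ≥ 1. Hence tw(G) = 1 exactly.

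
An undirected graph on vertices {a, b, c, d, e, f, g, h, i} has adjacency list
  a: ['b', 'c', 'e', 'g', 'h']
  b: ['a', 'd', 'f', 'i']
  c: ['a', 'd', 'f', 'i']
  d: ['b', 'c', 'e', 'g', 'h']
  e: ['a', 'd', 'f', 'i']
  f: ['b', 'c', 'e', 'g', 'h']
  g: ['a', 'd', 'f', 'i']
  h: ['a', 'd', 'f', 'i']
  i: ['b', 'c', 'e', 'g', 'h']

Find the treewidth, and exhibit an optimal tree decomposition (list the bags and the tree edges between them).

Every bag has size at most 5, so the width is 5 − 1 = 4 and tw(G) ≤ 4. For the lower bound: the 5 vertex sets {d,e}, {h,i}, {c,f}, {a}, {g} are disjoint, each induces a connected subgraph, and every pair is joined by at least one edge of G. Contracting each set to a single vertex therefore yields K_{5} as a minor, and since treewidth is minor-monotone, tw(G) ≥ tw(K_{5}) = 4. Therefore the treewidth is 4.

Treewidth 4.
One such decomposition:
Bags: B1 = {a, d, e, f, i}  B2 = {a, d, f, h, i}  B3 = {a, c, d, f, i}  B4 = {a, d, f, g, i}  B5 = {a, b, d, f, i}
Tree: B1–B2, B2–B3, B3–B4, B4–B5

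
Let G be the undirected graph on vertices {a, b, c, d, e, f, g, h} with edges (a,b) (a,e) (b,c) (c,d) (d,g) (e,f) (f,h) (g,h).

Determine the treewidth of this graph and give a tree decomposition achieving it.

Treewidth 2.
One optimal decomposition is:
Bags: B1 = {d, g, h}  B2 = {d, f, h}  B3 = {d, e, f}  B4 = {a, d, e}  B5 = {a, b, d}  B6 = {b, c, d}
Tree: B1–B2, B2–B3, B3–B4, B4–B5, B5–B6

The largest bag has 3 vertices, giving width 2; this decomposition certifies tw(G) ≤ 2. Since d–g–h–f–e–a–b–c–d is a cycle in G, G is not acyclic. Forests are exactly the graphs of treewidth ≤ 1, so tw(G) ≥ 2. Hence tw(G) = 2 exactly.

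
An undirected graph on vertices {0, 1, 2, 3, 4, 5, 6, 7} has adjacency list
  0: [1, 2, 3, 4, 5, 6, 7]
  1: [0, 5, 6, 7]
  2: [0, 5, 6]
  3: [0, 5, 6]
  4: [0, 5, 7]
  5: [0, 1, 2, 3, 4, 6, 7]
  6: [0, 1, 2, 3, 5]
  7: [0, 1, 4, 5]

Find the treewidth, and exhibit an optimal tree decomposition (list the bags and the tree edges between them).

Each bag holds 4 vertices, so the decomposition has width 3, which upper-bounds the treewidth. Conversely, {0, 4, 5, 7} is a clique of size 4, and the vertices of any clique must share a bag in every tree decomposition; so some bag has ≥ 4 vertices and tw(G) ≥ 3. Combining the bounds, tw(G) = 3.

Treewidth 3.
One such decomposition:
Bags: B1 = {0, 1, 5, 6}  B2 = {0, 2, 5, 6}  B3 = {0, 1, 5, 7}  B4 = {0, 3, 5, 6}  B5 = {0, 4, 5, 7}
Tree: B1–B2, B1–B3, B2–B4, B3–B5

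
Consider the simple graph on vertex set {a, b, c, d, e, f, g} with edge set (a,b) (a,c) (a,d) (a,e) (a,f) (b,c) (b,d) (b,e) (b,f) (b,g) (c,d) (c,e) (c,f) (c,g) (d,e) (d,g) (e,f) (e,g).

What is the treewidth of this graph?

4

A width-4 tree decomposition is:
Bags: B1 = {a, b, c, e, f}  B2 = {a, b, c, d, e}  B3 = {b, c, d, e, g}
Tree: B1–B2, B2–B3
Each bag holds 5 vertices, so the decomposition has width 4, which upper-bounds the treewidth. Conversely, {b, c, d, e, g} is a clique of size 5, and the vertices of any clique must share a bag in every tree decomposition; so some bag has ≥ 5 vertices and tw(G) ≥ 4. Therefore the treewidth is 4.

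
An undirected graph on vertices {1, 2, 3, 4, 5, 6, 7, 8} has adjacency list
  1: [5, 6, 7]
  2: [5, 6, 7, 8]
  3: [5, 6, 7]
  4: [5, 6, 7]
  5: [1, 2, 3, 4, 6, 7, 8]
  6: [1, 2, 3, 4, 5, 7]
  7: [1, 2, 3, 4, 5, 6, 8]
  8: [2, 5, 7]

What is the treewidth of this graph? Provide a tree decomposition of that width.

Treewidth 3.
One optimal decomposition is:
Bags: B1 = {4, 5, 6, 7}  B2 = {1, 5, 6, 7}  B3 = {2, 5, 6, 7}  B4 = {3, 5, 6, 7}  B5 = {2, 5, 7, 8}
Tree: B1–B2, B1–B3, B1–B4, B3–B5

Each bag holds 4 vertices, so the decomposition has width 3, which upper-bounds the treewidth. On the other hand G contains the 4-clique {2, 5, 7, 8}. A clique must lie in a single bag of any decomposition, so no decomposition can have width below 3. Combining the bounds, tw(G) = 3.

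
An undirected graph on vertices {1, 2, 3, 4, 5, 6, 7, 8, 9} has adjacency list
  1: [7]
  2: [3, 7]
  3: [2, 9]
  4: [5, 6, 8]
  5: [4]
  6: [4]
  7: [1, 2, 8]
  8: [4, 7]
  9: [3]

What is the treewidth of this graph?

1

A width-1 tree decomposition is:
Bags: B1 = {3, 9}  B2 = {2, 3}  B3 = {2, 7}  B4 = {7, 8}  B5 = {1, 7}  B6 = {4, 8}  B7 = {4, 5}  B8 = {4, 6}
Tree: B1–B2, B2–B3, B3–B4, B3–B5, B4–B6, B6–B7, B7–B8
Every bag has size at most 2, so the width is 2 − 1 = 1 and tw(G) ≤ 1. G has an edge, so its treewidth is at least 1. The upper and lower bounds meet at 1, so that is the treewidth.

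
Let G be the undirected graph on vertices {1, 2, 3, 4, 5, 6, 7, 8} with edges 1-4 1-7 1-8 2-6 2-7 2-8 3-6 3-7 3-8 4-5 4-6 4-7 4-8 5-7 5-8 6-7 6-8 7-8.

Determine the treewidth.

3

A width-3 tree decomposition is:
Bags: B1 = {4, 6, 7, 8}  B2 = {4, 5, 7, 8}  B3 = {3, 6, 7, 8}  B4 = {2, 6, 7, 8}  B5 = {1, 4, 7, 8}
Tree: B1–B2, B1–B3, B3–B4, B2–B5
Each bag holds 4 vertices, so the decomposition has width 3, which upper-bounds the treewidth. For the lower bound, the 4 vertices {2, 6, 7, 8} are pairwise adjacent, and any tree decomposition puts a clique entirely inside one bag — forcing width ≥ 3. Combining the bounds, tw(G) = 3.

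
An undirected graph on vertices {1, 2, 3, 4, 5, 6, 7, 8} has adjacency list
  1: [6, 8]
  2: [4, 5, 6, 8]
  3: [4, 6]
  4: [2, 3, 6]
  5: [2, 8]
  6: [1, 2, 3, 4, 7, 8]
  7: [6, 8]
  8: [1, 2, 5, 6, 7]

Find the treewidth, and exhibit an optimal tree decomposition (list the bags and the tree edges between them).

Every bag has size at most 3, so the width is 3 − 1 = 2 and tw(G) ≤ 2. On the other hand G contains the 3-clique {2, 5, 8}. A clique must lie in a single bag of any decomposition, so no decomposition can have width below 2. The upper and lower bounds meet at 2, so that is the treewidth.

Treewidth 2.
Bags: B1 = {2, 6, 8}  B2 = {6, 7, 8}  B3 = {2, 4, 6}  B4 = {3, 4, 6}  B5 = {2, 5, 8}  B6 = {1, 6, 8}
Tree: B1–B2, B1–B3, B3–B4, B1–B5, B1–B6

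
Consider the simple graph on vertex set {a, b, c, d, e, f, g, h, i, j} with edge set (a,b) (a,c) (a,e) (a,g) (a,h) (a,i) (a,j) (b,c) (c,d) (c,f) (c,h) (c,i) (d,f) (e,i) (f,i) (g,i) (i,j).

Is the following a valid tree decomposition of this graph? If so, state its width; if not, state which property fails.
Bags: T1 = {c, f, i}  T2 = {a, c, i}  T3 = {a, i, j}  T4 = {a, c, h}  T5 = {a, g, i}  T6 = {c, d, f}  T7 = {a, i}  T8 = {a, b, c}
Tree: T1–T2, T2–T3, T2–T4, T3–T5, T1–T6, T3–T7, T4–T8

No — vertex e appears in no bag.

A tree decomposition must satisfy three properties: every vertex lies in some bag; for every edge, both endpoints lie together in some bag; and for every vertex, the bags containing it form a connected subtree. Here vertex e appears in no bag, so the decomposition is invalid.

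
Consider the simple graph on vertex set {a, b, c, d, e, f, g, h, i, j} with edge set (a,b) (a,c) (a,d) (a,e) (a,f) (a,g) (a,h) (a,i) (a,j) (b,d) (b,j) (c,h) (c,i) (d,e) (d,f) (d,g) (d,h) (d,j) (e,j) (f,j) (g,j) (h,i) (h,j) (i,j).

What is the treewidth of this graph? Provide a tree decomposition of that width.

Treewidth 3.
One such decomposition:
Bags: B1 = {a, h, i, j}  B2 = {a, d, h, j}  B3 = {a, d, g, j}  B4 = {a, d, e, j}  B5 = {a, c, h, i}  B6 = {a, b, d, j}  B7 = {a, d, f, j}
Tree: B1–B2, B2–B3, B3–B4, B1–B5, B4–B6, B6–B7

Each bag holds 4 vertices, so the decomposition has width 3, which upper-bounds the treewidth. Conversely, {a, d, f, j} is a clique of size 4, and the vertices of any clique must share a bag in every tree decomposition; so some bag has ≥ 4 vertices and tw(G) ≥ 3. The upper and lower bounds meet at 3, so that is the treewidth.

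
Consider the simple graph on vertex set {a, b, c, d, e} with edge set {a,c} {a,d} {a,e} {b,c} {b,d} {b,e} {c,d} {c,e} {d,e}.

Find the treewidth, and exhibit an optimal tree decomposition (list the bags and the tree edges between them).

Treewidth 3.
Bags: B1 = {b, c, d, e}  B2 = {a, c, d, e}
Tree: B1–B2

Every bag has size at most 4, so the width is 4 − 1 = 3 and tw(G) ≤ 3. Conversely, {a, c, d, e} is a clique of size 4, and the vertices of any clique must share a bag in every tree decomposition; so some bag has ≥ 4 vertices and tw(G) ≥ 3. Hence tw(G) = 3 exactly.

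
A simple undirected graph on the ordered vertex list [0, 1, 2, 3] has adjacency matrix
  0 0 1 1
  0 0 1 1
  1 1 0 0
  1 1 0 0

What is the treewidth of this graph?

2

A width-2 tree decomposition is:
Bags: B1 = {0, 1, 2}  B2 = {0, 1, 3}
Tree: B1–B2
The largest bag has 3 vertices, giving width 2; this decomposition certifies tw(G) ≤ 2. Since 0–2–1–3–0 is a cycle in G, G is not acyclic. Forests are exactly the graphs of treewidth ≤ 1, so tw(G) ≥ 2. Hence tw(G) = 2 exactly.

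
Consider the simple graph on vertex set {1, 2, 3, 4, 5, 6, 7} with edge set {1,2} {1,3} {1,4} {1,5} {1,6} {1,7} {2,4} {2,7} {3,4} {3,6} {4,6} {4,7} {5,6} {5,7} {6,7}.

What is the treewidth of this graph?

3

A width-3 tree decomposition is:
Bags: B1 = {1, 4, 6, 7}  B2 = {1, 3, 4, 6}  B3 = {1, 5, 6, 7}  B4 = {1, 2, 4, 7}
Tree: B1–B2, B1–B3, B1–B4
Every bag has size at most 4, so the width is 4 − 1 = 3 and tw(G) ≤ 3. For the lower bound, the 4 vertices {1, 2, 4, 7} are pairwise adjacent, and any tree decomposition puts a clique entirely inside one bag — forcing width ≥ 3. The upper and lower bounds meet at 3, so that is the treewidth.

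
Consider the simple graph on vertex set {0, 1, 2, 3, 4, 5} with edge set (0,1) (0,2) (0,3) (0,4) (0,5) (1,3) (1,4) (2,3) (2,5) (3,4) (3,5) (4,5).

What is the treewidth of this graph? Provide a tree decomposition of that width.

Every bag has size at most 4, so the width is 4 − 1 = 3 and tw(G) ≤ 3. On the other hand G contains the 4-clique {0, 2, 3, 5}. A clique must lie in a single bag of any decomposition, so no decomposition can have width below 3. Hence tw(G) = 3 exactly.

Treewidth 3.
One optimal decomposition is:
Bags: B1 = {0, 1, 3, 4}  B2 = {0, 3, 4, 5}  B3 = {0, 2, 3, 5}
Tree: B1–B2, B2–B3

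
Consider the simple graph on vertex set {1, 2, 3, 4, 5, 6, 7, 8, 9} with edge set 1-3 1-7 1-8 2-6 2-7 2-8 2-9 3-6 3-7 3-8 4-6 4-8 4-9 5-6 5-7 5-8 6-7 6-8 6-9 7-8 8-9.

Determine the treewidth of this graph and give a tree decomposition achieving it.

Treewidth 3.
One optimal decomposition is:
Bags: B1 = {2, 6, 7, 8}  B2 = {2, 6, 8, 9}  B3 = {4, 6, 8, 9}  B4 = {3, 6, 7, 8}  B5 = {5, 6, 7, 8}  B6 = {1, 3, 7, 8}
Tree: B1–B2, B2–B3, B1–B4, B4–B5, B4–B6

Each bag holds 4 vertices, so the decomposition has width 3, which upper-bounds the treewidth. Conversely, {1, 3, 7, 8} is a clique of size 4, and the vertices of any clique must share a bag in every tree decomposition; so some bag has ≥ 4 vertices and tw(G) ≥ 3. Therefore the treewidth is 3.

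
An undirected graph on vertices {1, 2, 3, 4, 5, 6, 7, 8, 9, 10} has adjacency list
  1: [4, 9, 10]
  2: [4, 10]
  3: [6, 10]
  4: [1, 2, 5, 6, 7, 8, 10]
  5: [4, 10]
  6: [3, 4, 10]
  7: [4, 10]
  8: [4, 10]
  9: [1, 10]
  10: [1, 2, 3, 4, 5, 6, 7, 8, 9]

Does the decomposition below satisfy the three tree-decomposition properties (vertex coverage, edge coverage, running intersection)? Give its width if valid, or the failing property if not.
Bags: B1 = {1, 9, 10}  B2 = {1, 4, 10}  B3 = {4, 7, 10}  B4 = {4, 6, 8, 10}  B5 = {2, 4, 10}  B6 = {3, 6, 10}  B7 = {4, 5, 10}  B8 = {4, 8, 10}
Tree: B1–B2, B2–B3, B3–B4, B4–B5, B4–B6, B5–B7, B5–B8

A tree decomposition must satisfy three properties: every vertex lies in some bag; for every edge, both endpoints lie together in some bag; and for every vertex, the bags containing it form a connected subtree. Here bags containing vertex 8 are not connected in the tree, so the decomposition is invalid.

No — bags containing vertex 8 are not connected in the tree.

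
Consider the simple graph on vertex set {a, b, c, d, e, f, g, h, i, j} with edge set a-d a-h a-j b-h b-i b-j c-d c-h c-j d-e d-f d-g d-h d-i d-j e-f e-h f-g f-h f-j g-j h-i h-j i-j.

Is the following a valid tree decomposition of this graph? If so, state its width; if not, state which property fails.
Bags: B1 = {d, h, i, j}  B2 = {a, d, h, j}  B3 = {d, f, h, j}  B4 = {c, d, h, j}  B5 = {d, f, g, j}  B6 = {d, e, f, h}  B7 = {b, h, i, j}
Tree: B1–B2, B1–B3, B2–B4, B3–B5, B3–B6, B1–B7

Every vertex of G appears in some bag (union = {a, b, c, d, e, f, g, h, i, j}); every edge is covered by a bag; and for each vertex v the set of bags containing v is connected in the bag tree. The decomposition is therefore valid. The largest bag has 4 vertices, so the width is 3.

Yes; width 3.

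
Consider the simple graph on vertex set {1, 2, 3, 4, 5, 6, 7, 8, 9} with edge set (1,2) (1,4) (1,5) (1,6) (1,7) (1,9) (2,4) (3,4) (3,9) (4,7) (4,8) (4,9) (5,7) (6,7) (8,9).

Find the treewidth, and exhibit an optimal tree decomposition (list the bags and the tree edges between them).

Treewidth 2.
Bags: B1 = {1, 4, 9}  B2 = {1, 2, 4}  B3 = {1, 4, 7}  B4 = {1, 5, 7}  B5 = {1, 6, 7}  B6 = {4, 8, 9}  B7 = {3, 4, 9}
Tree: B1–B2, B1–B3, B3–B4, B4–B5, B1–B6, B6–B7

Every bag has size at most 3, so the width is 3 − 1 = 2 and tw(G) ≤ 2. For the lower bound, the 3 vertices {4, 8, 9} are pairwise adjacent, and any tree decomposition puts a clique entirely inside one bag — forcing width ≥ 2. Hence tw(G) = 2 exactly.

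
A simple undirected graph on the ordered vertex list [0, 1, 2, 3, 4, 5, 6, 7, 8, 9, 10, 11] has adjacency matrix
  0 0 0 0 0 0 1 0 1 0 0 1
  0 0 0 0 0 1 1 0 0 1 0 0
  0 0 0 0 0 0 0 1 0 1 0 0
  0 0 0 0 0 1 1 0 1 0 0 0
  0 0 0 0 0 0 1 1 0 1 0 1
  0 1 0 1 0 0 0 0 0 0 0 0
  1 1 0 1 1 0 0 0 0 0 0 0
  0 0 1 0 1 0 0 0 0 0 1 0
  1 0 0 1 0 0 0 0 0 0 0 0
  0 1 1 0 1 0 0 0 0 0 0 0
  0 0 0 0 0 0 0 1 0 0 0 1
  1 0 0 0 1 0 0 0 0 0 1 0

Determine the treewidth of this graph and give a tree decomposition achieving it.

Every bag has size at most 4, so the width is 4 − 1 = 3 and tw(G) ≤ 3. For the lower bound: the 4 vertex sets {3,5,8}, {0}, {6}, {1,4,9,11} are disjoint, each induces a connected subgraph, and every pair is joined by at least one edge of G. Contracting each set to a single vertex therefore yields K_{4} as a minor, and since treewidth is minor-monotone, tw(G) ≥ tw(K_{4}) = 3. Combining the bounds, tw(G) = 3.

Treewidth 3.
Bags: B1 = {0, 3, 5, 8}  B2 = {0, 3, 5, 6}  B3 = {0, 1, 5, 6}  B4 = {0, 1, 6, 11}  B5 = {1, 4, 6, 11}  B6 = {1, 4, 9, 11}  B7 = {4, 9, 10, 11}  B8 = {4, 7, 9, 10}  B9 = {2, 7, 9, 10}
Tree: B1–B2, B2–B3, B3–B4, B4–B5, B5–B6, B6–B7, B7–B8, B8–B9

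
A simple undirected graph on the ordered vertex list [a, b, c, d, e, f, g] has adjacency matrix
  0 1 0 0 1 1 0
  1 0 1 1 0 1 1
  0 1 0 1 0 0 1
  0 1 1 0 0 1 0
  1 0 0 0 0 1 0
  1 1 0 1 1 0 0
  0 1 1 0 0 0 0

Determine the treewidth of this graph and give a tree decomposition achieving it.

Treewidth 2.
One optimal decomposition is:
Bags: B1 = {a, b, f}  B2 = {b, d, f}  B3 = {b, c, d}  B4 = {a, e, f}  B5 = {b, c, g}
Tree: B1–B2, B2–B3, B1–B4, B3–B5

The largest bag has 3 vertices, giving width 2; this decomposition certifies tw(G) ≤ 2. On the other hand G contains the 3-clique {a, e, f}. A clique must lie in a single bag of any decomposition, so no decomposition can have width below 2. The upper and lower bounds meet at 2, so that is the treewidth.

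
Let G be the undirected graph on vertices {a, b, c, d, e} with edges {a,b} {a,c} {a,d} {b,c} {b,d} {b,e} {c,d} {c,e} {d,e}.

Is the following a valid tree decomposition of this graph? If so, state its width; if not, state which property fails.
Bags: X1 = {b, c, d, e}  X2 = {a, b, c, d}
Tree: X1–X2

Every vertex of G appears in some bag (union = {a, b, c, d, e}); every edge is covered by a bag; and for each vertex v the set of bags containing v is connected in the bag tree. The decomposition is therefore valid. The largest bag has 4 vertices, so the width is 3.

Yes; width 3.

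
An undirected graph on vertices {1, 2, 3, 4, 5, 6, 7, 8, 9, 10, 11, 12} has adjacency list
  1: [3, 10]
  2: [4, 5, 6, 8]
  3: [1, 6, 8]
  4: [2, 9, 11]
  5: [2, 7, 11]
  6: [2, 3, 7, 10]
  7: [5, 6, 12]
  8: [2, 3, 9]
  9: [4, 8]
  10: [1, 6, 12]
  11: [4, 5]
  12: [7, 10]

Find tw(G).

A width-3 tree decomposition is:
Bags: B1 = {4, 5, 9, 11}  B2 = {2, 4, 5, 9}  B3 = {2, 5, 8, 9}  B4 = {2, 5, 7, 8}  B5 = {2, 6, 7, 8}  B6 = {3, 6, 7, 8}  B7 = {3, 6, 7, 12}  B8 = {3, 6, 10, 12}  B9 = {1, 3, 10, 12}
Tree: B1–B2, B2–B3, B3–B4, B4–B5, B5–B6, B6–B7, B7–B8, B8–B9
The largest bag has 4 vertices, giving width 3; this decomposition certifies tw(G) ≤ 3. For the lower bound: the 4 vertex sets {4,9,11}, {5}, {2}, {3,6,7,8} are disjoint, each induces a connected subgraph, and every pair is joined by at least one edge of G. Contracting each set to a single vertex therefore yields K_{4} as a minor, and since treewidth is minor-monotone, tw(G) ≥ tw(K_{4}) = 3. Combining the bounds, tw(G) = 3.

3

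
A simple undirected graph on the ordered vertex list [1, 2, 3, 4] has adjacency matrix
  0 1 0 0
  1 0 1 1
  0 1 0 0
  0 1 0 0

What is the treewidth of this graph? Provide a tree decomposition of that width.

Treewidth 1.
Bags: B1 = {2, 3}  B2 = {1, 2}  B3 = {2, 4}
Tree: B1–B2, B2–B3

Every bag has size at most 2, so the width is 2 − 1 = 1 and tw(G) ≤ 1. G has an edge, so its treewidth is at least 1. Hence tw(G) = 1 exactly.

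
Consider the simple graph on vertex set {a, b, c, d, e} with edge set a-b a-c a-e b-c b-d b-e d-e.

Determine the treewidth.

2

A width-2 tree decomposition is:
Bags: B1 = {a, b, c}  B2 = {a, b, e}  B3 = {b, d, e}
Tree: B1–B2, B2–B3
The largest bag has 3 vertices, giving width 2; this decomposition certifies tw(G) ≤ 2. On the other hand G contains the 3-clique {b, d, e}. A clique must lie in a single bag of any decomposition, so no decomposition can have width below 2. Therefore the treewidth is 2.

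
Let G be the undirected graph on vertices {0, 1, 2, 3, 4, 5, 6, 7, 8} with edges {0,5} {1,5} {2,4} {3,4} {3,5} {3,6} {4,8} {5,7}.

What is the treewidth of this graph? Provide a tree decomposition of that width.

Treewidth 1.
One optimal decomposition is:
Bags: B1 = {3, 4}  B2 = {2, 4}  B3 = {3, 5}  B4 = {3, 6}  B5 = {4, 8}  B6 = {5, 7}  B7 = {0, 5}  B8 = {1, 5}
Tree: B1–B2, B1–B3, B3–B4, B1–B5, B3–B6, B3–B7, B3–B8

Each bag holds 2 vertices, so the decomposition has width 1, which upper-bounds the treewidth. Since G has at least one edge (e.g. 4–3), it is not an edgeless graph, so tw(G) ≥ 1. Therefore the treewidth is 1.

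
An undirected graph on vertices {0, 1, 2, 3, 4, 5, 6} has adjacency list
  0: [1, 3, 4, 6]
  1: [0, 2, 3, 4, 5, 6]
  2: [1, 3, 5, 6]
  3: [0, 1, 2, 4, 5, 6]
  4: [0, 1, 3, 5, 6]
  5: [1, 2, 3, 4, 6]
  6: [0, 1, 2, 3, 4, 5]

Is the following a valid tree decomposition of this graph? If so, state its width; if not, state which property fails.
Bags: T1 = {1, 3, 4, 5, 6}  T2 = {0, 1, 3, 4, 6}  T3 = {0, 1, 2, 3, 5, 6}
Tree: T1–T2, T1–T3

No — bags containing vertex 0 are not connected in the tree.

A tree decomposition must satisfy three properties: every vertex lies in some bag; for every edge, both endpoints lie together in some bag; and for every vertex, the bags containing it form a connected subtree. Here bags containing vertex 0 are not connected in the tree, so the decomposition is invalid.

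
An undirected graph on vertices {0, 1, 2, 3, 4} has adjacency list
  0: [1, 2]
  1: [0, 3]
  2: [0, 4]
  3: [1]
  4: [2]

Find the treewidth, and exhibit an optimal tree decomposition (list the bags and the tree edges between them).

Each bag holds 2 vertices, so the decomposition has width 1, which upper-bounds the treewidth. G has an edge, so its treewidth is at least 1. Hence tw(G) = 1 exactly.

Treewidth 1.
One optimal decomposition is:
Bags: B1 = {2, 4}  B2 = {0, 2}  B3 = {0, 1}  B4 = {1, 3}
Tree: B1–B2, B2–B3, B3–B4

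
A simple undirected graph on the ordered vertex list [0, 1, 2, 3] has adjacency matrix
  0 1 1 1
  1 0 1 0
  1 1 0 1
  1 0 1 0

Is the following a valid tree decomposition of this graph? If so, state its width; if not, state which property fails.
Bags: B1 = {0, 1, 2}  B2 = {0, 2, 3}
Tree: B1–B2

Yes; width 2.

Checking the three conditions: (i) the bags cover all of {0, 1, 2, 3}; (ii) for each edge, some bag contains both endpoints; (iii) the bags containing any fixed vertex form a subtree. All hold, so the decomposition is valid with width 3 − 1 = 2.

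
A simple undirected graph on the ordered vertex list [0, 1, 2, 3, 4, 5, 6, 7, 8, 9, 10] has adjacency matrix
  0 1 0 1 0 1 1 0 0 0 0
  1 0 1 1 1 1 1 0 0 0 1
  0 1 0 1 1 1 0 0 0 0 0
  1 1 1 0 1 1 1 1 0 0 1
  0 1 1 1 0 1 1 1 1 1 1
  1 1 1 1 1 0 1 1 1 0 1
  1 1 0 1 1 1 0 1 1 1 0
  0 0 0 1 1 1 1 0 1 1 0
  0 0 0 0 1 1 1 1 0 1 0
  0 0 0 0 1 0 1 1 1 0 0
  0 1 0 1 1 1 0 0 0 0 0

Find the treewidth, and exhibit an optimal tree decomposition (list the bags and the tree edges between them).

Every bag has size at most 5, so the width is 5 − 1 = 4 and tw(G) ≤ 4. On the other hand G contains the 5-clique {0, 1, 3, 5, 6}. A clique must lie in a single bag of any decomposition, so no decomposition can have width below 4. Therefore the treewidth is 4.

Treewidth 4.
One optimal decomposition is:
Bags: B1 = {3, 4, 5, 6, 7}  B2 = {1, 3, 4, 5, 6}  B3 = {0, 1, 3, 5, 6}  B4 = {4, 5, 6, 7, 8}  B5 = {1, 2, 3, 4, 5}  B6 = {4, 6, 7, 8, 9}  B7 = {1, 3, 4, 5, 10}
Tree: B1–B2, B2–B3, B1–B4, B2–B5, B4–B6, B5–B7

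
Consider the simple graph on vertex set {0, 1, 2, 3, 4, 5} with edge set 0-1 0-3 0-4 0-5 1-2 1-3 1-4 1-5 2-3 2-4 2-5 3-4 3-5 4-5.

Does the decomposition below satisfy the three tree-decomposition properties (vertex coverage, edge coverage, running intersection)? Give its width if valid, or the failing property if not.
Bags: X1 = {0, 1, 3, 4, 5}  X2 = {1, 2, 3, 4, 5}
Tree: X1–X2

Checking the three conditions: (i) the bags cover all of {0, 1, 2, 3, 4, 5}; (ii) for each edge, some bag contains both endpoints; (iii) the bags containing any fixed vertex form a subtree. All hold, so the decomposition is valid with width 5 − 1 = 4.

Yes; width 4.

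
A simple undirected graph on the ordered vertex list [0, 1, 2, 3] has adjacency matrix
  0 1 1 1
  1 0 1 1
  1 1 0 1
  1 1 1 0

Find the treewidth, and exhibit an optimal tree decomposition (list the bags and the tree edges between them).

A single bag containing all 4 vertices is trivially a valid decomposition of width 3. For the lower bound, the 4 vertices {0, 1, 2, 3} are pairwise adjacent, and any tree decomposition puts a clique entirely inside one bag — forcing width ≥ 3. Therefore the treewidth is 3.

Treewidth 3.
One such decomposition:
Bags: B1 = {0, 1, 2, 3}
Tree: (single bag)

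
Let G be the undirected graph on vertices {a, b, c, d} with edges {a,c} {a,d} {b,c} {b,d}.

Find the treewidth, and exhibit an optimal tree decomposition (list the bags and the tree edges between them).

The largest bag has 3 vertices, giving width 2; this decomposition certifies tw(G) ≤ 2. Since c–b–d–a–c is a cycle in G, G is not acyclic. Forests are exactly the graphs of treewidth ≤ 1, so tw(G) ≥ 2. Hence tw(G) = 2 exactly.

Treewidth 2.
Bags: B1 = {b, c, d}  B2 = {a, c, d}
Tree: B1–B2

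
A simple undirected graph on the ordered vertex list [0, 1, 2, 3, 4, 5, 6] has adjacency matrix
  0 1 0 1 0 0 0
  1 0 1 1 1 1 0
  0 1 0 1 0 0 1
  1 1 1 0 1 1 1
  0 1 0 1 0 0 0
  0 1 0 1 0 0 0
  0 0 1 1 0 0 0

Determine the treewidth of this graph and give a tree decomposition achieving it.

Treewidth 2.
One such decomposition:
Bags: B1 = {1, 3, 4}  B2 = {0, 1, 3}  B3 = {1, 2, 3}  B4 = {1, 3, 5}  B5 = {2, 3, 6}
Tree: B1–B2, B1–B3, B2–B4, B3–B5

Every bag has size at most 3, so the width is 3 − 1 = 2 and tw(G) ≤ 2. For the lower bound, the 3 vertices {0, 1, 3} are pairwise adjacent, and any tree decomposition puts a clique entirely inside one bag — forcing width ≥ 2. Combining the bounds, tw(G) = 2.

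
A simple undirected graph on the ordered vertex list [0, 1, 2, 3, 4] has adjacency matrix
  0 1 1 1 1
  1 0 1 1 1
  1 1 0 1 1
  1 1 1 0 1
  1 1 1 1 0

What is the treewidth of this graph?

A width-4 tree decomposition is:
Bags: B1 = {0, 1, 2, 3, 4}
Tree: (single bag)
With just one bag of size 5, the width is 5 − 1 = 4, so tw(G) ≤ 4. Conversely, {0, 1, 2, 3, 4} is a clique of size 5, and the vertices of any clique must share a bag in every tree decomposition; so some bag has ≥ 5 vertices and tw(G) ≥ 4. Combining the bounds, tw(G) = 4.

4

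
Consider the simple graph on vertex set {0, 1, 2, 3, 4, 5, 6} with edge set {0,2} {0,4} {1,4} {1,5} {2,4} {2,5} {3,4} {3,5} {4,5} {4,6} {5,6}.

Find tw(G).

A width-2 tree decomposition is:
Bags: B1 = {2, 4, 5}  B2 = {1, 4, 5}  B3 = {4, 5, 6}  B4 = {3, 4, 5}  B5 = {0, 2, 4}
Tree: B1–B2, B2–B3, B3–B4, B1–B5
The largest bag has 3 vertices, giving width 2; this decomposition certifies tw(G) ≤ 2. For the lower bound, the 3 vertices {0, 2, 4} are pairwise adjacent, and any tree decomposition puts a clique entirely inside one bag — forcing width ≥ 2. Combining the bounds, tw(G) = 2.

2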